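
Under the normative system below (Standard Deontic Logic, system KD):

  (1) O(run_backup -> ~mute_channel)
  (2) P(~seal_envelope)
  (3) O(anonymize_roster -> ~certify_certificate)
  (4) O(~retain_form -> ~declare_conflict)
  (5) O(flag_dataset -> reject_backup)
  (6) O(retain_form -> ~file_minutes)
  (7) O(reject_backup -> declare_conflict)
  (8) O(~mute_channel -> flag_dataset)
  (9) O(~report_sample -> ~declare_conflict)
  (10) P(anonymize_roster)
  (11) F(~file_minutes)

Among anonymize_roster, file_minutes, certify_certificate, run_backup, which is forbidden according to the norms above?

F(~file_minutes) at premise 11 means O(file_minutes).
Premise 6, O(retain_form -> ~file_minutes), contraposes to O(file_minutes -> ~retain_form); with O(file_minutes) we get O(~retain_form).
Premise 4 is O(~retain_form -> ~declare_conflict); since O(~retain_form), deontic closure gives O(~declare_conflict).
Premise 7 is O(reject_backup -> declare_conflict); contrapositively O(~declare_conflict -> ~reject_backup). Since O(~declare_conflict) holds, K gives O(~reject_backup).
The contrapositive of premise 5 (O(flag_dataset -> reject_backup)) is O(~reject_backup -> ~flag_dataset), and O(~reject_backup) is already established, so O(~flag_dataset).
Premise 8, O(~mute_channel -> flag_dataset), contraposes to O(~flag_dataset -> mute_channel); with O(~flag_dataset) we get O(mute_channel).
Premise 1, O(run_backup -> ~mute_channel), contraposes to O(mute_channel -> ~run_backup); with O(mute_channel) we get O(~run_backup).
So O(~run_backup) holds, i.e. run_backup is forbidden. None of the other listed options is forbidden under the premises.

run_backup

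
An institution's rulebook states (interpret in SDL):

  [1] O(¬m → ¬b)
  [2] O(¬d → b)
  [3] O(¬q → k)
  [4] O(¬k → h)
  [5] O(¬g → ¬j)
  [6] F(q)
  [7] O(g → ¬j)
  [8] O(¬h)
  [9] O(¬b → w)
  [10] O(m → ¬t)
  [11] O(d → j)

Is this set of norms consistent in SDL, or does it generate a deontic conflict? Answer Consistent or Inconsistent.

Consistent

Premise 4 is O(¬k → h), but O(¬k) is not derivable from the premises, so it does not yield O(h).
So O(h) is not derivable, and the apparent clash with O(¬h) does not arise.
A world satisfying every obligation exists (e.g. b=true, d=false, g=false, h=false, j=false, k=true, m=true, q=false, t=false, w=false); no atom is both obligatory and forbidden, so the set is consistent.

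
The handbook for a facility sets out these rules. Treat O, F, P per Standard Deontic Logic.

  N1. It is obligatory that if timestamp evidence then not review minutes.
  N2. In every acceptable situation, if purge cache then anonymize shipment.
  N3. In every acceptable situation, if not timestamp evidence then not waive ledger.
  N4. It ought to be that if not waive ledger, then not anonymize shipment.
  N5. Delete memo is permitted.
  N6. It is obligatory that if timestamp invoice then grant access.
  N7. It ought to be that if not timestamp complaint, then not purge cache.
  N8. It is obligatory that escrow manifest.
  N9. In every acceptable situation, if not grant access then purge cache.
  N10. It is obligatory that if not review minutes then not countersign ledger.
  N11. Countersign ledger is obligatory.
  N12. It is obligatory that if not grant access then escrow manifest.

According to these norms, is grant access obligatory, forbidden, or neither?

From premise 11 we have O(countersign_ledger).
The contrapositive of premise 10 (O(¬review_minutes → ¬countersign_ledger)) is O(countersign_ledger → review_minutes), and O(countersign_ledger) is already established, so O(review_minutes).
Premise 1, O(timestamp_evidence → ¬review_minutes), contraposes to O(review_minutes → ¬timestamp_evidence); with O(review_minutes) we get O(¬timestamp_evidence).
Premise 3 is O(¬timestamp_evidence → ¬waive_ledger); since O(¬timestamp_evidence), deontic closure gives O(¬waive_ledger).
Applying K to premise 4 (O(¬waive_ledger → ¬anonymize_shipment)) and O(¬waive_ledger) yields O(¬anonymize_shipment).
Premise 2 is O(purge_cache → anonymize_shipment); contrapositively O(¬anonymize_shipment → ¬purge_cache). Since O(¬anonymize_shipment) holds, K gives O(¬purge_cache).
Premise 9, O(¬grant_access → purge_cache), contraposes to O(¬purge_cache → grant_access); with O(¬purge_cache) we get O(grant_access).
Premises 5, 6, 7, 8, 12 do not contribute to this derivation.
Hence grant_access is obligatory.

Obligatory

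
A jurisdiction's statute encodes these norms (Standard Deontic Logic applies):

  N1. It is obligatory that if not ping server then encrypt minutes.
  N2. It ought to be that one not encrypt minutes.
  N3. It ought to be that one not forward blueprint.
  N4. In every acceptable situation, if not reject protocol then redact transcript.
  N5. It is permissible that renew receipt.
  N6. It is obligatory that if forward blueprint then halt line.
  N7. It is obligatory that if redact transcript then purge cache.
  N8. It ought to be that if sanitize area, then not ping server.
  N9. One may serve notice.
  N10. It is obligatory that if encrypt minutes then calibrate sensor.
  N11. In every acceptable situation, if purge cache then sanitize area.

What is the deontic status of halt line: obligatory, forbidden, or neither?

Premise 6 is O(forward_blueprint → halt_line), but O(forward_blueprint) is not derivable from the premises, so it does not yield O(halt_line).
No premise or chain of K-axiom applications forces O(halt_line), and none forces O(¬halt_line). So halt_line is neither obligatory nor forbidden under these norms.

Neither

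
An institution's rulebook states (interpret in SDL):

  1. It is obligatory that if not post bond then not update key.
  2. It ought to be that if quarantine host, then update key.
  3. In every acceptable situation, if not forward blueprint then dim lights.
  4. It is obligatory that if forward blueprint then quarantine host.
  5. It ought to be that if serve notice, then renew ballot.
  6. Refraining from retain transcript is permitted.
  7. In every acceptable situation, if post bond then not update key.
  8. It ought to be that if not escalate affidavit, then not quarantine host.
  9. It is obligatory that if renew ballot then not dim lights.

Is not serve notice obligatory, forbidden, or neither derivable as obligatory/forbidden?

Obligatory

Premises 7 and 1 are O(post_bond → ¬update_key) and O(¬post_bond → ¬update_key); every ideal world satisfies post_bond or ¬post_bond, so in either case ¬update_key holds — hence O(¬update_key).
Premise 2 is O(quarantine_host → update_key); contrapositively O(¬update_key → ¬quarantine_host). Since O(¬update_key) holds, K gives O(¬quarantine_host).
The contrapositive of premise 4 (O(forward_blueprint → quarantine_host)) is O(¬quarantine_host → ¬forward_blueprint), and O(¬quarantine_host) is already established, so O(¬forward_blueprint).
With premise 3, O(¬forward_blueprint → dim_lights), the K-axiom yields O(dim_lights).
Premise 9 is O(renew_ballot → ¬dim_lights); contrapositively O(dim_lights → ¬renew_ballot). Since O(dim_lights) holds, K gives O(¬renew_ballot).
Premise 5, O(serve_notice → renew_ballot), contraposes to O(¬renew_ballot → ¬serve_notice); with O(¬renew_ballot) we get O(¬serve_notice).
Premises 6, 8 do not contribute to this derivation.
Hence ¬serve_notice is obligatory.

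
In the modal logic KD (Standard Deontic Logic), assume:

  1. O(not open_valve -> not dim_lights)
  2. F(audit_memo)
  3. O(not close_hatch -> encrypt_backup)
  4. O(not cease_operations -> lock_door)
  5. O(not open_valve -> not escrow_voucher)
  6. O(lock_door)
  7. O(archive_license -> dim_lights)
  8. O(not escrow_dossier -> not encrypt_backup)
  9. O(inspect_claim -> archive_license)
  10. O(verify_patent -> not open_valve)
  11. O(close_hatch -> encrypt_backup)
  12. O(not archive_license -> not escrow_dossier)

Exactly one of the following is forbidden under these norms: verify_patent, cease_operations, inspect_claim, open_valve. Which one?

verify_patent

Premises 11 and 3 cover both cases: O(close_hatch -> encrypt_backup) and O(not close_hatch -> encrypt_backup). Since close_hatch ∨ not close_hatch is a tautology, O(encrypt_backup) follows.
Premise 8, O(not escrow_dossier -> not encrypt_backup), contraposes to O(encrypt_backup -> escrow_dossier); with O(encrypt_backup) we get O(escrow_dossier).
Premise 12, O(not archive_license -> not escrow_dossier), contraposes to O(escrow_dossier -> archive_license); with O(escrow_dossier) we get O(archive_license).
Applying K to premise 7 (O(archive_license -> dim_lights)) and O(archive_license) yields O(dim_lights).
Premise 1 is O(not open_valve -> not dim_lights); contrapositively O(dim_lights -> open_valve). Since O(dim_lights) holds, K gives O(open_valve).
The contrapositive of premise 10 (O(verify_patent -> not open_valve)) is O(open_valve -> not verify_patent), and O(open_valve) is already established, so O(not verify_patent).
So O(not verify_patent) holds, i.e. verify_patent is forbidden. None of the other listed options is forbidden under the premises.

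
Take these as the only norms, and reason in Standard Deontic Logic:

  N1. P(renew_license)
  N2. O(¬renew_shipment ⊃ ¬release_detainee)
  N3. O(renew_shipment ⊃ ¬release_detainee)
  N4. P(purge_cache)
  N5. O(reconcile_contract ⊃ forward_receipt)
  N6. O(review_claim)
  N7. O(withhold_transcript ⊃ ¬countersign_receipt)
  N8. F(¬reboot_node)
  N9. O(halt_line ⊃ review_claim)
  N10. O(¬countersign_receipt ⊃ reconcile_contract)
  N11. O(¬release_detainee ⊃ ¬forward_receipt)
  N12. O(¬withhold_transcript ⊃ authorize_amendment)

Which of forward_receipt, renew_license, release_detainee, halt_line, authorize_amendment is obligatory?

Premises 2 and 3 are O(¬renew_shipment ⊃ ¬release_detainee) and O(renew_shipment ⊃ ¬release_detainee); every ideal world satisfies ¬renew_shipment or renew_shipment, so in either case ¬release_detainee holds — hence O(¬release_detainee).
Premise 11 is O(¬release_detainee ⊃ ¬forward_receipt); since O(¬release_detainee), deontic closure gives O(¬forward_receipt).
Premise 5 is O(reconcile_contract ⊃ forward_receipt); contrapositively O(¬forward_receipt ⊃ ¬reconcile_contract). Since O(¬forward_receipt) holds, K gives O(¬reconcile_contract).
The contrapositive of premise 10 (O(¬countersign_receipt ⊃ reconcile_contract)) is O(¬reconcile_contract ⊃ countersign_receipt), and O(¬reconcile_contract) is already established, so O(countersign_receipt).
Premise 7, O(withhold_transcript ⊃ ¬countersign_receipt), contraposes to O(countersign_receipt ⊃ ¬withhold_transcript); with O(countersign_receipt) we get O(¬withhold_transcript).
From O(¬withhold_transcript) and premise 12, O(¬withhold_transcript ⊃ authorize_amendment), we obtain O(authorize_amendment).
So O(authorize_amendment) holds — authorize_amendment is obligatory. None of the other listed options is made obligatory by any chain of premises.

authorize_amendment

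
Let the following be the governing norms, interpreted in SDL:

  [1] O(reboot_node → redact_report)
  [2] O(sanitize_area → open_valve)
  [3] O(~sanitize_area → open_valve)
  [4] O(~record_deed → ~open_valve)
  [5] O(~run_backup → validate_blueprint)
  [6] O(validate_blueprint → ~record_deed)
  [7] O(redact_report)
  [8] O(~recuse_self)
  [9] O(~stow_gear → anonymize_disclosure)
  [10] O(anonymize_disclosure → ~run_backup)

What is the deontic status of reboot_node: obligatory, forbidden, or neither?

Premise 1 is O(reboot_node → redact_report); even if O(redact_report) held, inferring O(reboot_node) would be affirming the consequent — invalid.
No premise or chain of K-axiom applications forces O(reboot_node), and none forces O(~reboot_node). So reboot_node is neither obligatory nor forbidden under these norms.

Neither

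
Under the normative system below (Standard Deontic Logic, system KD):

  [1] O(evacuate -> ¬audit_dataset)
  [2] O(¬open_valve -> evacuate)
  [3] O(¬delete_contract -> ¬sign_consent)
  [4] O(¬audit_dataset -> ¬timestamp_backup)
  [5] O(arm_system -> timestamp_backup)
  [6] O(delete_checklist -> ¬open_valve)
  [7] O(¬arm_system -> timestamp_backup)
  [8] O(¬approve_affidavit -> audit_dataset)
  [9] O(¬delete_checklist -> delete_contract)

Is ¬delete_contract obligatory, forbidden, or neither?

By case analysis on ¬arm_system: premise 7 gives O(¬arm_system -> timestamp_backup) and premise 5 gives O(arm_system -> timestamp_backup), so O(timestamp_backup) either way.
Premise 4, O(¬audit_dataset -> ¬timestamp_backup), contraposes to O(timestamp_backup -> audit_dataset); with O(timestamp_backup) we get O(audit_dataset).
Premise 1 is O(evacuate -> ¬audit_dataset); contrapositively O(audit_dataset -> ¬evacuate). Since O(audit_dataset) holds, K gives O(¬evacuate).
Premise 2, O(¬open_valve -> evacuate), contraposes to O(¬evacuate -> open_valve); with O(¬evacuate) we get O(open_valve).
Premise 6, O(delete_checklist -> ¬open_valve), contraposes to O(open_valve -> ¬delete_checklist); with O(open_valve) we get O(¬delete_checklist).
With premise 9, O(¬delete_checklist -> delete_contract), the K-axiom yields O(delete_contract).
Premises 3, 8 do not contribute to this derivation.
Thus O(delete_contract), which is F(¬delete_contract): ¬delete_contract is forbidden.

Forbidden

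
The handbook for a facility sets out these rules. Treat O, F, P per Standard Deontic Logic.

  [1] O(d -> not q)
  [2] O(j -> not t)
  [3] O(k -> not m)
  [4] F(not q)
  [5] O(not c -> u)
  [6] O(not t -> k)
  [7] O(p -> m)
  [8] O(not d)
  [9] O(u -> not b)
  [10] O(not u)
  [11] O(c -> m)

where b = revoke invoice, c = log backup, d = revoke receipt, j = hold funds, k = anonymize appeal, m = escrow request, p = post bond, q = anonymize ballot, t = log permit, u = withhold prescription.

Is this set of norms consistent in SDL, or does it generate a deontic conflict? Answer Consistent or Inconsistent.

Consistent

Premise 1 is O(d -> not q), but O(d) is not derivable from the premises, so it does not yield O(not q).
So O(not q) is not derivable, and the apparent clash with O(q) does not arise.
A world satisfying every obligation exists (e.g. b=false, c=true, d=false, j=false, k=false, m=true, p=false, q=true, t=true, u=false); no atom is both obligatory and forbidden, so the set is consistent.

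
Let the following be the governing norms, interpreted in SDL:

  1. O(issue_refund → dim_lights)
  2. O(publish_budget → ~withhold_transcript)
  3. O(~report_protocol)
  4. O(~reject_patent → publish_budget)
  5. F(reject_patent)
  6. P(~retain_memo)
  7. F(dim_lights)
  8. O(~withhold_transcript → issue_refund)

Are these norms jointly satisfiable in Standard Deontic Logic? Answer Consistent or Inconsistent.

Inconsistent

F(reject_patent) at premise 5 means O(~reject_patent).
With premise 4, O(~reject_patent → publish_budget), the K-axiom yields O(publish_budget).
Premise 2 is O(publish_budget → ~withhold_transcript); since O(publish_budget), deontic closure gives O(~withhold_transcript).
From O(~withhold_transcript) and premise 8, O(~withhold_transcript → issue_refund), we obtain O(issue_refund).
Premise 1 is O(issue_refund → dim_lights); since O(issue_refund), deontic closure gives O(dim_lights).
However, F(dim_lights) at premise 7 amounts to O(~dim_lights).
We now have both O(dim_lights) and O(~dim_lights) — dim_lights is simultaneously obligatory and forbidden, violating the D-axiom.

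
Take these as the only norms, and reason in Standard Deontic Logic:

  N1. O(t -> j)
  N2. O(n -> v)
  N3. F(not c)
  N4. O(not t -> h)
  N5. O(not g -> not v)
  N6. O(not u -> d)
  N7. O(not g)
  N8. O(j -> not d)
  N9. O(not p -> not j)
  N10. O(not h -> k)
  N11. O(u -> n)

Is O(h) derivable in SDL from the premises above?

Premise 7 states O(not g) outright.
Premise 5 is O(not g -> not v); since O(not g), deontic closure gives O(not v).
Premise 2, O(n -> v), contraposes to O(not v -> not n); with O(not v) we get O(not n).
Premise 11 is O(u -> n); contrapositively O(not n -> not u). Since O(not n) holds, K gives O(not u).
Premise 6 is O(not u -> d); since O(not u), deontic closure gives O(d).
Premise 8 is O(j -> not d); contrapositively O(d -> not j). Since O(d) holds, K gives O(not j).
The contrapositive of premise 1 (O(t -> j)) is O(not j -> not t), and O(not j) is already established, so O(not t).
With premise 4, O(not t -> h), the K-axiom yields O(h).
Premises 3, 9, 10 do not contribute to this derivation.
So O(h) follows.

Yes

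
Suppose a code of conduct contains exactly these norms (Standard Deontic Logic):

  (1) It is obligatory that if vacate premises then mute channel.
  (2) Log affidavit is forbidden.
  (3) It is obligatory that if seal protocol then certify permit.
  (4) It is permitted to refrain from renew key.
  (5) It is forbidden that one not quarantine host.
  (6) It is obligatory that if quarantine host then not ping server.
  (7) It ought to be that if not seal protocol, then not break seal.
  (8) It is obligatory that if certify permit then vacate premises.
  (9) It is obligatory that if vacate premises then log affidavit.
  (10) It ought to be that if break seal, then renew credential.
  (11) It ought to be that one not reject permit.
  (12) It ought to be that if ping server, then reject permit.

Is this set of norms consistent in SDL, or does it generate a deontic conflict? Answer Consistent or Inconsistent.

Consistent

Premise 12 is O(ping_server → reject_permit), but O(ping_server) is not derivable from the premises, so it does not yield O(reject_permit).
So O(reject_permit) is not derivable, and the apparent clash with O(¬reject_permit) does not arise.
A world satisfying every obligation exists (e.g. break_seal=false, certify_permit=false, log_affidavit=false, mute_channel=false, ping_server=false, quarantine_host=true, reject_permit=false, renew_credential=false, renew_key=false, seal_protocol=false, vacate_premises=false); no atom is both obligatory and forbidden, so the set is consistent.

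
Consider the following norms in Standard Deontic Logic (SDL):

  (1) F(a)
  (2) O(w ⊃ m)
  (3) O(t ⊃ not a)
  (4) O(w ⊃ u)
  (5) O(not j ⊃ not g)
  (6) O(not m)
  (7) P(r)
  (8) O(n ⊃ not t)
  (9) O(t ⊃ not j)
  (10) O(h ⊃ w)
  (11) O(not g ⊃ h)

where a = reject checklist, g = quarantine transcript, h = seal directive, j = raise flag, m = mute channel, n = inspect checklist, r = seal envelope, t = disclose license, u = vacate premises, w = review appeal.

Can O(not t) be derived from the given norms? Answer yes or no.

Yes

From premise 6 we have O(not m).
The contrapositive of premise 2 (O(w ⊃ m)) is O(not m ⊃ not w), and O(not m) is already established, so O(not w).
Premise 10 is O(h ⊃ w); contrapositively O(not w ⊃ not h). Since O(not w) holds, K gives O(not h).
Premise 11 is O(not g ⊃ h); contrapositively O(not h ⊃ g). Since O(not h) holds, K gives O(g).
The contrapositive of premise 5 (O(not j ⊃ not g)) is O(g ⊃ j), and O(g) is already established, so O(j).
The contrapositive of premise 9 (O(t ⊃ not j)) is O(j ⊃ not t), and O(j) is already established, so O(not t).
Premises 1, 3, 4, 7, 8 do not contribute to this derivation.
So O(not t) follows.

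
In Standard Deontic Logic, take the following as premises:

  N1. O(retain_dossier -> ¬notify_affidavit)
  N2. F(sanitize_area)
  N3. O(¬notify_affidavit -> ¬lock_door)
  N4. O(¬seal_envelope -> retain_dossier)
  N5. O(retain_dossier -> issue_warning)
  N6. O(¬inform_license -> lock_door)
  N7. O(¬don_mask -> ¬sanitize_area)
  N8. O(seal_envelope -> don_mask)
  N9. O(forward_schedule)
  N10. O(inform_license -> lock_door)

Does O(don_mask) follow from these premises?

Premises 10 and 6 are O(inform_license -> lock_door) and O(¬inform_license -> lock_door); every ideal world satisfies inform_license or ¬inform_license, so in either case lock_door holds — hence O(lock_door).
Premise 3 is O(¬notify_affidavit -> ¬lock_door); contrapositively O(lock_door -> notify_affidavit). Since O(lock_door) holds, K gives O(notify_affidavit).
Premise 1 is O(retain_dossier -> ¬notify_affidavit); contrapositively O(notify_affidavit -> ¬retain_dossier). Since O(notify_affidavit) holds, K gives O(¬retain_dossier).
The contrapositive of premise 4 (O(¬seal_envelope -> retain_dossier)) is O(¬retain_dossier -> seal_envelope), and O(¬retain_dossier) is already established, so O(seal_envelope).
From O(seal_envelope) and premise 8, O(seal_envelope -> don_mask), we obtain O(don_mask).
Premises 2, 5, 7, 9 do not contribute to this derivation.
So O(don_mask) follows.

Yes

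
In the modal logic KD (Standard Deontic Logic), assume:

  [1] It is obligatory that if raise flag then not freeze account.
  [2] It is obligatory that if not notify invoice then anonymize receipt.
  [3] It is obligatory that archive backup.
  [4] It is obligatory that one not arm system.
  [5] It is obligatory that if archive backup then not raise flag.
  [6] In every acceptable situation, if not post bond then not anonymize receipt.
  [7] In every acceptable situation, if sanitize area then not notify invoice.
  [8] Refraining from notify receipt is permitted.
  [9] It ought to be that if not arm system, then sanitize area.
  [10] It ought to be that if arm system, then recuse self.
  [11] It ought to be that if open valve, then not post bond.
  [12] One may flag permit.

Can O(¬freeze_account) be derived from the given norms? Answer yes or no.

Premise 1 is O(raise_flag → ¬freeze_account), but O(raise_flag) is not derivable from the premises, so it does not yield O(¬freeze_account).
No other premise forces O(¬freeze_account). An ideal world satisfying every premise can still have ¬freeze_account false, so O(¬freeze_account) is not derivable.

No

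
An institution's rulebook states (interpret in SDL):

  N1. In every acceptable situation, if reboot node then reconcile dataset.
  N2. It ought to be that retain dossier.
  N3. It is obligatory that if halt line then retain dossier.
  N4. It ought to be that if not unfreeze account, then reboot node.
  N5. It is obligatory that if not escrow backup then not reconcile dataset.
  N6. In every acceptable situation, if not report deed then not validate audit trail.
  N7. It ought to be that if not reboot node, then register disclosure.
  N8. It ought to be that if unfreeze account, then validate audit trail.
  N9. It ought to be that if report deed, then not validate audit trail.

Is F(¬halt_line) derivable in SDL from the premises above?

No

Premise 3 is O(halt_line → retain_dossier); even if O(retain_dossier) held, inferring O(halt_line) would be affirming the consequent — invalid.
No other premise forces O(halt_line). An ideal world satisfying every premise can still have ¬halt_line true, so F(¬halt_line) is not derivable.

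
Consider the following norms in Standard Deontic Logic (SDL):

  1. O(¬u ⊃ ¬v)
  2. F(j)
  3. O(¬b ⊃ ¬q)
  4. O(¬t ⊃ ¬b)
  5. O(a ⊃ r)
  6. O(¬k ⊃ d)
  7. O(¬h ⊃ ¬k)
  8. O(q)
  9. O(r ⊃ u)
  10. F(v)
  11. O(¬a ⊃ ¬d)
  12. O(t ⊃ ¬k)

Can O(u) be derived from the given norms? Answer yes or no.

Premise 8 gives O(q).
Premise 3 is O(¬b ⊃ ¬q); contrapositively O(q ⊃ b). Since O(q) holds, K gives O(b).
Premise 4, O(¬t ⊃ ¬b), contraposes to O(b ⊃ t); with O(b) we get O(t).
From O(t) and premise 12, O(t ⊃ ¬k), we obtain O(¬k).
Applying K to premise 6 (O(¬k ⊃ d)) and O(¬k) yields O(d).
Premise 11 is O(¬a ⊃ ¬d); contrapositively O(d ⊃ a). Since O(d) holds, K gives O(a).
With premise 5, O(a ⊃ r), the K-axiom yields O(r).
With premise 9, O(r ⊃ u), the K-axiom yields O(u).
Premises 1, 2, 7, 10 do not contribute to this derivation.
So O(u) follows.

Yes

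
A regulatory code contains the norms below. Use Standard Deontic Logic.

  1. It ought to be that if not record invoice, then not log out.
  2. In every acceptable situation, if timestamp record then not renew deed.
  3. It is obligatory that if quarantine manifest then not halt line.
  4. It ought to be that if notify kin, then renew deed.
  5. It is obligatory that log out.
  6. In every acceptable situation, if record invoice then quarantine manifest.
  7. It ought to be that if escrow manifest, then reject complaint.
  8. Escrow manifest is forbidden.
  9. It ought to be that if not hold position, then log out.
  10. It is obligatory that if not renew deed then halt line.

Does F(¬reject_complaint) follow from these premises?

No

Premise 7 is O(escrow_manifest → reject_complaint), but O(escrow_manifest) is not derivable from the premises, so it does not yield O(reject_complaint).
No other premise forces O(reject_complaint). An ideal world satisfying every premise can still have ¬reject_complaint true, so F(¬reject_complaint) is not derivable.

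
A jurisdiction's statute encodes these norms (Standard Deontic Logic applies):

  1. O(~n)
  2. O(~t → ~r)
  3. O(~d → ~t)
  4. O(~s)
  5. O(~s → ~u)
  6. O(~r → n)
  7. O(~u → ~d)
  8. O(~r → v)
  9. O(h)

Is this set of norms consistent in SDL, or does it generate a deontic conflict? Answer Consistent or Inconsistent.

Inconsistent

From premise 1 we have O(~n).
The contrapositive of premise 6 (O(~r → n)) is O(~n → r), and O(~n) is already established, so O(r).
Premise 2 is O(~t → ~r); contrapositively O(r → t). Since O(r) holds, K gives O(t).
Premise 3, O(~d → ~t), contraposes to O(t → d); with O(t) we get O(d).
Premise 7 is O(~u → ~d); contrapositively O(d → u). Since O(d) holds, K gives O(u).
The contrapositive of premise 5 (O(~s → ~u)) is O(u → s), and O(u) is already established, so O(s).
But premise 4 directly asserts O(~s).
We now have both O(s) and O(~s) — s is simultaneously obligatory and forbidden, violating the D-axiom.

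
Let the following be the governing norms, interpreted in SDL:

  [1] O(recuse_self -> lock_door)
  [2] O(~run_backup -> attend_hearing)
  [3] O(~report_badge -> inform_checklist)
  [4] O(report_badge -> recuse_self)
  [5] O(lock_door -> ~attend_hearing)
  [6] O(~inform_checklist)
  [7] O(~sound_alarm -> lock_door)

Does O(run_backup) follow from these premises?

Premise 6 states O(~inform_checklist) outright.
Premise 3 is O(~report_badge -> inform_checklist); contrapositively O(~inform_checklist -> report_badge). Since O(~inform_checklist) holds, K gives O(report_badge).
Applying K to premise 4 (O(report_badge -> recuse_self)) and O(report_badge) yields O(recuse_self).
From O(recuse_self) and premise 1, O(recuse_self -> lock_door), we obtain O(lock_door).
Applying K to premise 5 (O(lock_door -> ~attend_hearing)) and O(lock_door) yields O(~attend_hearing).
Premise 2, O(~run_backup -> attend_hearing), contraposes to O(~attend_hearing -> run_backup); with O(~attend_hearing) we get O(run_backup).
Premise 7 does not contribute to this derivation.
So O(run_backup) follows.

Yes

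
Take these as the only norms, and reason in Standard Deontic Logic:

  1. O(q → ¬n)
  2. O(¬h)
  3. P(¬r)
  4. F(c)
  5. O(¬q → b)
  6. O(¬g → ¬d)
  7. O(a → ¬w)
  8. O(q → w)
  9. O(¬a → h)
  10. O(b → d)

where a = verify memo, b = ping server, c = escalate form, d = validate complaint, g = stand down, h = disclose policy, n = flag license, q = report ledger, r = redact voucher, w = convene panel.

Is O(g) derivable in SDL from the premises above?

Yes

Premise 2 gives O(¬h).
Premise 9 is O(¬a → h); contrapositively O(¬h → a). Since O(¬h) holds, K gives O(a).
From O(a) and premise 7, O(a → ¬w), we obtain O(¬w).
The contrapositive of premise 8 (O(q → w)) is O(¬w → ¬q), and O(¬w) is already established, so O(¬q).
From O(¬q) and premise 5, O(¬q → b), we obtain O(b).
Premise 10 is O(b → d); since O(b), deontic closure gives O(d).
The contrapositive of premise 6 (O(¬g → ¬d)) is O(d → g), and O(d) is already established, so O(g).
Premises 1, 3, 4 do not contribute to this derivation.
So O(g) follows.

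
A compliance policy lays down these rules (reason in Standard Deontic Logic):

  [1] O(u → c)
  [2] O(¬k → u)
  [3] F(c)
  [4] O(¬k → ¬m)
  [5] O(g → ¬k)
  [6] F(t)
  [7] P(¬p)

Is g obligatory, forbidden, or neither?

F(c) at premise 3 means O(¬c).
The contrapositive of premise 1 (O(u → c)) is O(¬c → ¬u), and O(¬c) is already established, so O(¬u).
The contrapositive of premise 2 (O(¬k → u)) is O(¬u → k), and O(¬u) is already established, so O(k).
Premise 5 is O(g → ¬k); contrapositively O(k → ¬g). Since O(k) holds, K gives O(¬g).
Premises 4, 6, 7 do not contribute to this derivation.
Thus O(¬g), which is F(g): g is forbidden.

Forbidden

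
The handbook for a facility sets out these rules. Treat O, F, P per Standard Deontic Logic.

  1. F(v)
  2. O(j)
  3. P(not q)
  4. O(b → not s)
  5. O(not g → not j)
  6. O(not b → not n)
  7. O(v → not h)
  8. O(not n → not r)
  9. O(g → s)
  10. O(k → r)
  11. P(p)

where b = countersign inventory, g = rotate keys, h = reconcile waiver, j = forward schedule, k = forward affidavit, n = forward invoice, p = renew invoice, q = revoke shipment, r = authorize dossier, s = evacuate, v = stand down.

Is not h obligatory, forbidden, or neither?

Neither

Premise 7 is O(v → not h), but O(v) is not derivable from the premises, so it does not yield O(not h).
No premise or chain of K-axiom applications forces O(not h), and none forces O(h). So not h is neither obligatory nor forbidden under these norms.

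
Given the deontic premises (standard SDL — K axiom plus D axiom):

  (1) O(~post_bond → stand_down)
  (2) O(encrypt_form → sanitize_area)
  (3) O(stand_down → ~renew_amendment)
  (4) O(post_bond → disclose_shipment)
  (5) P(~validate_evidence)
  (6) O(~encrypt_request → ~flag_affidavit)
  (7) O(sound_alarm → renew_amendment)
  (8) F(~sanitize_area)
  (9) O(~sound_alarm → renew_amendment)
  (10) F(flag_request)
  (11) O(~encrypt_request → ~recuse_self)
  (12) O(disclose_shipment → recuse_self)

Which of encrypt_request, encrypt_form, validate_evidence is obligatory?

By case analysis on sound_alarm: premise 7 gives O(sound_alarm → renew_amendment) and premise 9 gives O(~sound_alarm → renew_amendment), so O(renew_amendment) either way.
Premise 3, O(stand_down → ~renew_amendment), contraposes to O(renew_amendment → ~stand_down); with O(renew_amendment) we get O(~stand_down).
The contrapositive of premise 1 (O(~post_bond → stand_down)) is O(~stand_down → post_bond), and O(~stand_down) is already established, so O(post_bond).
Premise 4 is O(post_bond → disclose_shipment); since O(post_bond), deontic closure gives O(disclose_shipment).
Applying K to premise 12 (O(disclose_shipment → recuse_self)) and O(disclose_shipment) yields O(recuse_self).
Premise 11, O(~encrypt_request → ~recuse_self), contraposes to O(recuse_self → encrypt_request); with O(recuse_self) we get O(encrypt_request).
So O(encrypt_request) holds — encrypt_request is obligatory. None of the other listed options is made obligatory by any chain of premises.

encrypt_request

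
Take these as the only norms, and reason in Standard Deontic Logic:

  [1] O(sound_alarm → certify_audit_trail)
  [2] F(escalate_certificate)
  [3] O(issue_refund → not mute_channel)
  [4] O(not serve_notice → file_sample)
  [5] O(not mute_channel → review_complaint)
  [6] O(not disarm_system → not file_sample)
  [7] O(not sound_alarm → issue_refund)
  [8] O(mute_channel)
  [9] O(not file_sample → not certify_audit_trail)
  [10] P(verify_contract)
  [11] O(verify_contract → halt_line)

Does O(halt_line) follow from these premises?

No

Premise 11 is O(verify_contract → halt_line), but O(verify_contract) is not derivable from the premises (the permission P(verify_contract) asserts only not O(not verify_contract), not O(verify_contract)), so it does not yield O(halt_line).
No other premise forces O(halt_line). An ideal world satisfying every premise can still have halt_line false, so O(halt_line) is not derivable.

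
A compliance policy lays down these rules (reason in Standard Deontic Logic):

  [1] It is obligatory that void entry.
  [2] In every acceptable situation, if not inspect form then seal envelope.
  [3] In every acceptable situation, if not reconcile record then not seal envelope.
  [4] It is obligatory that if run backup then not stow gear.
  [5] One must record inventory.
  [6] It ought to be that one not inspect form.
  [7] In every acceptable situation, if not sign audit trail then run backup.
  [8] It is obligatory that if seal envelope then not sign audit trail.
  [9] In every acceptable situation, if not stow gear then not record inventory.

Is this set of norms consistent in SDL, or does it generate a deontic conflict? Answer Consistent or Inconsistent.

Inconsistent

Premise 5 states O(record_inventory) outright.
Premise 9, O(¬stow_gear → ¬record_inventory), contraposes to O(record_inventory → stow_gear); with O(record_inventory) we get O(stow_gear).
Premise 4, O(run_backup → ¬stow_gear), contraposes to O(stow_gear → ¬run_backup); with O(stow_gear) we get O(¬run_backup).
Premise 7, O(¬sign_audit_trail → run_backup), contraposes to O(¬run_backup → sign_audit_trail); with O(¬run_backup) we get O(sign_audit_trail).
The contrapositive of premise 8 (O(seal_envelope → ¬sign_audit_trail)) is O(sign_audit_trail → ¬seal_envelope), and O(sign_audit_trail) is already established, so O(¬seal_envelope).
Premise 2, O(¬inspect_form → seal_envelope), contraposes to O(¬seal_envelope → inspect_form); with O(¬seal_envelope) we get O(inspect_form).
Yet premise 6 states O(¬inspect_form).
We now have both O(inspect_form) and O(¬inspect_form) — inspect_form is simultaneously obligatory and forbidden, violating the D-axiom.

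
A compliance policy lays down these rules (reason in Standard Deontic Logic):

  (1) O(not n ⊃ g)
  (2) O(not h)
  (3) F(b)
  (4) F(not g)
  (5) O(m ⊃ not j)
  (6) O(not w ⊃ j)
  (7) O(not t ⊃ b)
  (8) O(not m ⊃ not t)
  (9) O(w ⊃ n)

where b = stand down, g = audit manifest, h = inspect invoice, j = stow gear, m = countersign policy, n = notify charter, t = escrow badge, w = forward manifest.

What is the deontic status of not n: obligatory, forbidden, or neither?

Forbidden

Premise 3, F(b), is equivalent to O(not b).
The contrapositive of premise 7 (O(not t ⊃ b)) is O(not b ⊃ t), and O(not b) is already established, so O(t).
Premise 8, O(not m ⊃ not t), contraposes to O(t ⊃ m); with O(t) we get O(m).
Applying K to premise 5 (O(m ⊃ not j)) and O(m) yields O(not j).
The contrapositive of premise 6 (O(not w ⊃ j)) is O(not j ⊃ w), and O(not j) is already established, so O(w).
From O(w) and premise 9, O(w ⊃ n), we obtain O(n).
Premises 1, 2, 4 do not contribute to this derivation.
Thus O(n), which is F(not n): not n is forbidden.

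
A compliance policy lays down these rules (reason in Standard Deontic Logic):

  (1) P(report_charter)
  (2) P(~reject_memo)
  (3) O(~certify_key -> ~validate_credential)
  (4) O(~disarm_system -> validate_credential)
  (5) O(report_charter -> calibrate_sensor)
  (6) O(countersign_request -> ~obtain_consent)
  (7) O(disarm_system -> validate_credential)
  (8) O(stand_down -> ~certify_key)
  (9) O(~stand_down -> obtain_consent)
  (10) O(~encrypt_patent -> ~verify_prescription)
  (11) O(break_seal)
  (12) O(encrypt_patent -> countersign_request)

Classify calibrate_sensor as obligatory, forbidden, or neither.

Premise 5 is O(report_charter -> calibrate_sensor), but O(report_charter) is not derivable from the premises (the permission P(report_charter) asserts only ~O(~report_charter), not O(report_charter)), so it does not yield O(calibrate_sensor).
No premise or chain of K-axiom applications forces O(calibrate_sensor), and none forces O(~calibrate_sensor). So calibrate_sensor is neither obligatory nor forbidden under these norms.

Neither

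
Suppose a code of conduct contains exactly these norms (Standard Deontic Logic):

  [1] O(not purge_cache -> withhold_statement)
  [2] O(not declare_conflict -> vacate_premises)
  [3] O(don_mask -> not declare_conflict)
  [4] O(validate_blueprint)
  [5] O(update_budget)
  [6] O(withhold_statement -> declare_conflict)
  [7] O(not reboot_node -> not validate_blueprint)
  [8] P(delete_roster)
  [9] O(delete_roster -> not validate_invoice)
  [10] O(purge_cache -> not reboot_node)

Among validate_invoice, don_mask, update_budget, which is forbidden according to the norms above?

don_mask

From premise 4 we have O(validate_blueprint).
The contrapositive of premise 7 (O(not reboot_node -> not validate_blueprint)) is O(validate_blueprint -> reboot_node), and O(validate_blueprint) is already established, so O(reboot_node).
Premise 10, O(purge_cache -> not reboot_node), contraposes to O(reboot_node -> not purge_cache); with O(reboot_node) we get O(not purge_cache).
With premise 1, O(not purge_cache -> withhold_statement), the K-axiom yields O(withhold_statement).
Premise 6 is O(withhold_statement -> declare_conflict); since O(withhold_statement), deontic closure gives O(declare_conflict).
Premise 3, O(don_mask -> not declare_conflict), contraposes to O(declare_conflict -> not don_mask); with O(declare_conflict) we get O(not don_mask).
So O(not don_mask) holds, i.e. don_mask is forbidden. None of the other listed options is forbidden under the premises.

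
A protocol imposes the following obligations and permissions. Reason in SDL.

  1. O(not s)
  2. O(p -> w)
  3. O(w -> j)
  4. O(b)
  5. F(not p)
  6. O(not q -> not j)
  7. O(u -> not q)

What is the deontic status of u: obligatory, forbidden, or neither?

F(not p) at premise 5 means O(p).
With premise 2, O(p -> w), the K-axiom yields O(w).
Applying K to premise 3 (O(w -> j)) and O(w) yields O(j).
The contrapositive of premise 6 (O(not q -> not j)) is O(j -> q), and O(j) is already established, so O(q).
The contrapositive of premise 7 (O(u -> not q)) is O(q -> not u), and O(q) is already established, so O(not u).
Premises 1, 4 do not contribute to this derivation.
Thus O(not u), which is F(u): u is forbidden.

Forbidden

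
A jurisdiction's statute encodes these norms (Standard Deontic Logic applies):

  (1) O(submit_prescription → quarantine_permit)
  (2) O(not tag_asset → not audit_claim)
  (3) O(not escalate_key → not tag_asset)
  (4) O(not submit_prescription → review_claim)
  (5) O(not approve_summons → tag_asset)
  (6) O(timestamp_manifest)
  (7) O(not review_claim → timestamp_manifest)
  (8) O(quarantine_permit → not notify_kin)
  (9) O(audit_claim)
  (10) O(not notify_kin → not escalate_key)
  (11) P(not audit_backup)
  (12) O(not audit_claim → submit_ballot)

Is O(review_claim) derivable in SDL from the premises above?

Premise 9 gives O(audit_claim).
Premise 2, O(not tag_asset → not audit_claim), contraposes to O(audit_claim → tag_asset); with O(audit_claim) we get O(tag_asset).
Premise 3, O(not escalate_key → not tag_asset), contraposes to O(tag_asset → escalate_key); with O(tag_asset) we get O(escalate_key).
Premise 10, O(not notify_kin → not escalate_key), contraposes to O(escalate_key → notify_kin); with O(escalate_key) we get O(notify_kin).
The contrapositive of premise 8 (O(quarantine_permit → not notify_kin)) is O(notify_kin → not quarantine_permit), and O(notify_kin) is already established, so O(not quarantine_permit).
Premise 1 is O(submit_prescription → quarantine_permit); contrapositively O(not quarantine_permit → not submit_prescription). Since O(not quarantine_permit) holds, K gives O(not submit_prescription).
With premise 4, O(not submit_prescription → review_claim), the K-axiom yields O(review_claim).
Premises 5, 6, 7, 11, 12 do not contribute to this derivation.
So O(review_claim) follows.

Yes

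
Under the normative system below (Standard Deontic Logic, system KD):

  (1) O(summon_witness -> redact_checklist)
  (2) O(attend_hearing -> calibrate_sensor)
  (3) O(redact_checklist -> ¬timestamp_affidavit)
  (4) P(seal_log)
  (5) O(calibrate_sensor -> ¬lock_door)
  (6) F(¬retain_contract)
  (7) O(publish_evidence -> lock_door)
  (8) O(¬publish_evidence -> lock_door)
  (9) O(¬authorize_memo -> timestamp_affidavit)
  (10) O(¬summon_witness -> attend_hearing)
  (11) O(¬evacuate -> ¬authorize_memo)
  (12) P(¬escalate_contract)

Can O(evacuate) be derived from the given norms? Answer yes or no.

By case analysis on ¬publish_evidence: premise 8 gives O(¬publish_evidence -> lock_door) and premise 7 gives O(publish_evidence -> lock_door), so O(lock_door) either way.
The contrapositive of premise 5 (O(calibrate_sensor -> ¬lock_door)) is O(lock_door -> ¬calibrate_sensor), and O(lock_door) is already established, so O(¬calibrate_sensor).
Premise 2 is O(attend_hearing -> calibrate_sensor); contrapositively O(¬calibrate_sensor -> ¬attend_hearing). Since O(¬calibrate_sensor) holds, K gives O(¬attend_hearing).
The contrapositive of premise 10 (O(¬summon_witness -> attend_hearing)) is O(¬attend_hearing -> summon_witness), and O(¬attend_hearing) is already established, so O(summon_witness).
Applying K to premise 1 (O(summon_witness -> redact_checklist)) and O(summon_witness) yields O(redact_checklist).
With premise 3, O(redact_checklist -> ¬timestamp_affidavit), the K-axiom yields O(¬timestamp_affidavit).
The contrapositive of premise 9 (O(¬authorize_memo -> timestamp_affidavit)) is O(¬timestamp_affidavit -> authorize_memo), and O(¬timestamp_affidavit) is already established, so O(authorize_memo).
The contrapositive of premise 11 (O(¬evacuate -> ¬authorize_memo)) is O(authorize_memo -> evacuate), and O(authorize_memo) is already established, so O(evacuate).
Premises 4, 6, 12 do not contribute to this derivation.
So O(evacuate) follows.

Yes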